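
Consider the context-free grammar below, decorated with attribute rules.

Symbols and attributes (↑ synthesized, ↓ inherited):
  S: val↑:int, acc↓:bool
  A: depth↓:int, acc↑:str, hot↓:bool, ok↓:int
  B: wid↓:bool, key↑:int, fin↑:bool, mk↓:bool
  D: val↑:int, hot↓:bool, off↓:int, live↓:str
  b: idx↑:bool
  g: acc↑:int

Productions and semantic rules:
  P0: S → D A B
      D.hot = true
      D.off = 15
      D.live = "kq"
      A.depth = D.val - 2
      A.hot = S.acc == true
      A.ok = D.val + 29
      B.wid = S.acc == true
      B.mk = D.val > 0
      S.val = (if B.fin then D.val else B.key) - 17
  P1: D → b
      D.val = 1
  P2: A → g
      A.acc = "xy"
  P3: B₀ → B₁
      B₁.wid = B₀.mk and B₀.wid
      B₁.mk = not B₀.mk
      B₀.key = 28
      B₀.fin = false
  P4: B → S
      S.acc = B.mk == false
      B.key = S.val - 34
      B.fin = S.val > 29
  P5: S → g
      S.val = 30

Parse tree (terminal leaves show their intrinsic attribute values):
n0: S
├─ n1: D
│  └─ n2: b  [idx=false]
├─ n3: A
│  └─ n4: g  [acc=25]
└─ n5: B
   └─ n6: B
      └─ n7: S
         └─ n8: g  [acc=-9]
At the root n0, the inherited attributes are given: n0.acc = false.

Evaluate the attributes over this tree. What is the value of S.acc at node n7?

1. n0.acc = false  [given at root]
2. n1.hot = true  [true]
3. n1.off = 15  [15]
4. n1.live = "kq"  ["kq"]
5. n2.idx = false  [terminal]
6. n1.val = 1  [1]
7. n3.depth = -1  [D.val - 2]
8. n3.hot = false  [S.acc == true]
9. n3.ok = 30  [D.val + 29]
10. n4.acc = 25  [terminal]
11. n3.acc = "xy"  ["xy"]
12. n5.wid = false  [S.acc == true]
13. n5.mk = true  [D.val > 0]
14. n6.wid = false  [B₀.mk and B₀.wid]
15. n6.mk = false  [not B₀.mk]
16. n7.acc = true  [B.mk == false]
17. n8.acc = -9  [terminal]
18. n7.val = 30  [30]
19. n6.key = -4  [S.val - 34]
20. n6.fin = true  [S.val > 29]
21. n5.key = 28  [28]
22. n5.fin = false  [false]
23. n0.val = 11  [(if B.fin then D.val else B.key) - 17]

true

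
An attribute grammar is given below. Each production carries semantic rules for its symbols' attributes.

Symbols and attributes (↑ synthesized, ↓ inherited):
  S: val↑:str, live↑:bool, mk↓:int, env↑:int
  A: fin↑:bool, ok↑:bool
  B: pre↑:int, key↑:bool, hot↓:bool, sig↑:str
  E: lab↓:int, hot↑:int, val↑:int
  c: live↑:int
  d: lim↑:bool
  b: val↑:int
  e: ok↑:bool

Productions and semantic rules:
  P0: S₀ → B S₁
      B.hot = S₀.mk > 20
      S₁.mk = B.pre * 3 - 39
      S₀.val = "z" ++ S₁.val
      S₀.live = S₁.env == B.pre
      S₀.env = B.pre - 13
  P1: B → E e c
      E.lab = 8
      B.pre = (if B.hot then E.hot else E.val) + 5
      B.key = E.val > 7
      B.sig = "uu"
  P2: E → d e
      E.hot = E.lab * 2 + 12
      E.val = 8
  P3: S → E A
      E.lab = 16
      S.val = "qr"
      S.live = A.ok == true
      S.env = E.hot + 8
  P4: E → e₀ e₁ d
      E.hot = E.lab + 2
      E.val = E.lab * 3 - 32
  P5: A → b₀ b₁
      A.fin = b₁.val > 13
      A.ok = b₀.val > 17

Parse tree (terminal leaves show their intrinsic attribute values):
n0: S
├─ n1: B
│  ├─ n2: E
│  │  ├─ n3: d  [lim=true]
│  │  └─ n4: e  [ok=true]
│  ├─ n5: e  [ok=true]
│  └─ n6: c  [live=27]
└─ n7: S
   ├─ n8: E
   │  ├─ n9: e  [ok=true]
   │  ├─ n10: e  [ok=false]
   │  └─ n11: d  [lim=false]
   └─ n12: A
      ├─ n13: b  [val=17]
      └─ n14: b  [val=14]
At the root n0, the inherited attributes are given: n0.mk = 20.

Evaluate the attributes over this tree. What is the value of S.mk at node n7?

0

1. n0.mk = 20  [given at root]
2. n1.hot = false  [S₀.mk > 20]
3. n2.lab = 8  [8]
4. n3.lim = true  [terminal]
5. n4.ok = true  [terminal]
6. n2.hot = 28  [E.lab * 2 + 12]
7. n2.val = 8  [8]
8. n5.ok = true  [terminal]
9. n6.live = 27  [terminal]
10. n1.pre = 13  [(if B.hot then E.hot else E.val) + 5]
11. n1.key = true  [E.val > 7]
12. n1.sig = "uu"  ["uu"]
13. n7.mk = 0  [B.pre * 3 - 39]
14. n8.lab = 16  [16]
15. n9.ok = true  [terminal]
16. n10.ok = false  [terminal]
17. n11.lim = false  [terminal]
18. n8.hot = 18  [E.lab + 2]
19. n8.val = 16  [E.lab * 3 - 32]
20. n13.val = 17  [terminal]
21. n14.val = 14  [terminal]
22. n12.fin = true  [b₁.val > 13]
23. n12.ok = false  [b₀.val > 17]
24. n7.val = "qr"  ["qr"]
25. n7.live = false  [A.ok == true]
26. n7.env = 26  [E.hot + 8]
27. n0.val = "zqr"  ["z" ++ S₁.val]
28. n0.live = false  [S₁.env == B.pre]
29. n0.env = 0  [B.pre - 13]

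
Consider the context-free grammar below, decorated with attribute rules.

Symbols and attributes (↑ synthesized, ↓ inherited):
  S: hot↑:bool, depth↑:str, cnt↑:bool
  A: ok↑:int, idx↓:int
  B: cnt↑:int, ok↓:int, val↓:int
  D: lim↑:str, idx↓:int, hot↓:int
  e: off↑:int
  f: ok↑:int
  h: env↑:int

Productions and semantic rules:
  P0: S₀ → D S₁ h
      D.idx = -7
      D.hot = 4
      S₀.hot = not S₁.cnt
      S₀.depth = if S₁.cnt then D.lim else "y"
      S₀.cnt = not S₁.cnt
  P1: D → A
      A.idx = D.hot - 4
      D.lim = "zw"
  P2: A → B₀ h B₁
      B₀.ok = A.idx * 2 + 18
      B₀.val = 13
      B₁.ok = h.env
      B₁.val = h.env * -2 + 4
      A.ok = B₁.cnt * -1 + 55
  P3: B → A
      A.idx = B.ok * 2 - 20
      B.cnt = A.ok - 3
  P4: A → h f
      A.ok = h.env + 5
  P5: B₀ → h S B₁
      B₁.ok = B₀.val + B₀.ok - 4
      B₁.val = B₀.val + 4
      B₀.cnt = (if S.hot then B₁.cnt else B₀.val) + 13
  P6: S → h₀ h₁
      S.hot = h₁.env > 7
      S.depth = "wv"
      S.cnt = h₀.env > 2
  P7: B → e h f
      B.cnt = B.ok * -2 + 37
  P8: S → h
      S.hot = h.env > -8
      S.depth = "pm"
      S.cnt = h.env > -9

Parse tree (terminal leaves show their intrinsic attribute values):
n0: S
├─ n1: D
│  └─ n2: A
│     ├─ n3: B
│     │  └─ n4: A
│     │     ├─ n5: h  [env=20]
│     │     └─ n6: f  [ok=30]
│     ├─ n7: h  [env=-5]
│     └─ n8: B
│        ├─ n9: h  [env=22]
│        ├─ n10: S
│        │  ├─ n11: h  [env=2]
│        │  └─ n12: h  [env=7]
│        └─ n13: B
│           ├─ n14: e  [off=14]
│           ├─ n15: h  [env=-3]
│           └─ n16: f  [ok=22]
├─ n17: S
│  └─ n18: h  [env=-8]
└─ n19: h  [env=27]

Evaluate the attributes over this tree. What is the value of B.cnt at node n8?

1. n1.idx = -7  [-7]
2. n1.hot = 4  [4]
3. n2.idx = 0  [D.hot - 4]
4. n3.ok = 18  [A.idx * 2 + 18]
5. n3.val = 13  [13]
6. n4.idx = 16  [B.ok * 2 - 20]
7. n5.env = 20  [terminal]
8. n6.ok = 30  [terminal]
9. n4.ok = 25  [h.env + 5]
10. n3.cnt = 22  [A.ok - 3]
11. n7.env = -5  [terminal]
12. n8.ok = -5  [h.env]
13. n8.val = 14  [h.env * -2 + 4]
14. n9.env = 22  [terminal]
15. n11.env = 2  [terminal]
16. n12.env = 7  [terminal]
17. n10.hot = false  [h₁.env > 7]
18. n10.depth = "wv"  ["wv"]
19. n10.cnt = false  [h₀.env > 2]
20. n13.ok = 5  [B₀.val + B₀.ok - 4]
21. n13.val = 18  [B₀.val + 4]
22. n14.off = 14  [terminal]
23. n15.env = -3  [terminal]
24. n16.ok = 22  [terminal]
25. n13.cnt = 27  [B.ok * -2 + 37]
26. n8.cnt = 27  [(if S.hot then B₁.cnt else B₀.val) + 13]
27. n2.ok = 28  [B₁.cnt * -1 + 55]
28. n1.lim = "zw"  ["zw"]
29. n18.env = -8  [terminal]
30. n17.hot = false  [h.env > -8]
31. n17.depth = "pm"  ["pm"]
32. n17.cnt = true  [h.env > -9]
33. n19.env = 27  [terminal]
34. n0.hot = false  [not S₁.cnt]
35. n0.depth = "zw"  [if S₁.cnt then D.lim else "y"]
36. n0.cnt = false  [not S₁.cnt]

27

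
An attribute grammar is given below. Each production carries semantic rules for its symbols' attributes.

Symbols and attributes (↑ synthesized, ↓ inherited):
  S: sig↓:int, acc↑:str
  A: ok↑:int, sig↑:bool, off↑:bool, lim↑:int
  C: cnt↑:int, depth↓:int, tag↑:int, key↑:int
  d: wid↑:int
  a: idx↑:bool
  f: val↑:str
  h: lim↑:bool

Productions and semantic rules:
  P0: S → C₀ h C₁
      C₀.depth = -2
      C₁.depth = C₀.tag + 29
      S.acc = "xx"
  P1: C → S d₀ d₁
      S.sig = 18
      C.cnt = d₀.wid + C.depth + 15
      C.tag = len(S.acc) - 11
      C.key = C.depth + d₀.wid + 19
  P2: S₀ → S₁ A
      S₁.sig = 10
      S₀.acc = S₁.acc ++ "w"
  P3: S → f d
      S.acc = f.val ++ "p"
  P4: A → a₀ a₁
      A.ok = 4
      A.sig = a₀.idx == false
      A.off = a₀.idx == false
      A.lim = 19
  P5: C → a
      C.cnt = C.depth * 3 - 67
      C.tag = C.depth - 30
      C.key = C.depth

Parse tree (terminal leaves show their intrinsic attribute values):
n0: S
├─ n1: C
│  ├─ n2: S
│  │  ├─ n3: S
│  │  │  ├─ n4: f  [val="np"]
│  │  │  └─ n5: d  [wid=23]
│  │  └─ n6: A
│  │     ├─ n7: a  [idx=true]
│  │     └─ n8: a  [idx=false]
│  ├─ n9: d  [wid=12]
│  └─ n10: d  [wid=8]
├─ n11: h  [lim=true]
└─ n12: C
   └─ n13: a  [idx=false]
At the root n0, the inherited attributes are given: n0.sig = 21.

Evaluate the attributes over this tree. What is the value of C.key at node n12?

22

1. n0.sig = 21  [given at root]
2. n1.depth = -2  [-2]
3. n2.sig = 18  [18]
4. n3.sig = 10  [10]
5. n4.val = "np"  [terminal]
6. n5.wid = 23  [terminal]
7. n3.acc = "npp"  [f.val ++ "p"]
8. n7.idx = true  [terminal]
9. n8.idx = false  [terminal]
10. n6.ok = 4  [4]
11. n6.sig = false  [a₀.idx == false]
12. n6.off = false  [a₀.idx == false]
13. n6.lim = 19  [19]
14. n2.acc = "nppw"  [S₁.acc ++ "w"]
15. n9.wid = 12  [terminal]
16. n10.wid = 8  [terminal]
17. n1.cnt = 25  [d₀.wid + C.depth + 15]
18. n1.tag = -7  [len(S.acc) - 11]
19. n1.key = 29  [C.depth + d₀.wid + 19]
20. n11.lim = true  [terminal]
21. n12.depth = 22  [C₀.tag + 29]
22. n13.idx = false  [terminal]
23. n12.cnt = -1  [C.depth * 3 - 67]
24. n12.tag = -8  [C.depth - 30]
25. n12.key = 22  [C.depth]
26. n0.acc = "xx"  ["xx"]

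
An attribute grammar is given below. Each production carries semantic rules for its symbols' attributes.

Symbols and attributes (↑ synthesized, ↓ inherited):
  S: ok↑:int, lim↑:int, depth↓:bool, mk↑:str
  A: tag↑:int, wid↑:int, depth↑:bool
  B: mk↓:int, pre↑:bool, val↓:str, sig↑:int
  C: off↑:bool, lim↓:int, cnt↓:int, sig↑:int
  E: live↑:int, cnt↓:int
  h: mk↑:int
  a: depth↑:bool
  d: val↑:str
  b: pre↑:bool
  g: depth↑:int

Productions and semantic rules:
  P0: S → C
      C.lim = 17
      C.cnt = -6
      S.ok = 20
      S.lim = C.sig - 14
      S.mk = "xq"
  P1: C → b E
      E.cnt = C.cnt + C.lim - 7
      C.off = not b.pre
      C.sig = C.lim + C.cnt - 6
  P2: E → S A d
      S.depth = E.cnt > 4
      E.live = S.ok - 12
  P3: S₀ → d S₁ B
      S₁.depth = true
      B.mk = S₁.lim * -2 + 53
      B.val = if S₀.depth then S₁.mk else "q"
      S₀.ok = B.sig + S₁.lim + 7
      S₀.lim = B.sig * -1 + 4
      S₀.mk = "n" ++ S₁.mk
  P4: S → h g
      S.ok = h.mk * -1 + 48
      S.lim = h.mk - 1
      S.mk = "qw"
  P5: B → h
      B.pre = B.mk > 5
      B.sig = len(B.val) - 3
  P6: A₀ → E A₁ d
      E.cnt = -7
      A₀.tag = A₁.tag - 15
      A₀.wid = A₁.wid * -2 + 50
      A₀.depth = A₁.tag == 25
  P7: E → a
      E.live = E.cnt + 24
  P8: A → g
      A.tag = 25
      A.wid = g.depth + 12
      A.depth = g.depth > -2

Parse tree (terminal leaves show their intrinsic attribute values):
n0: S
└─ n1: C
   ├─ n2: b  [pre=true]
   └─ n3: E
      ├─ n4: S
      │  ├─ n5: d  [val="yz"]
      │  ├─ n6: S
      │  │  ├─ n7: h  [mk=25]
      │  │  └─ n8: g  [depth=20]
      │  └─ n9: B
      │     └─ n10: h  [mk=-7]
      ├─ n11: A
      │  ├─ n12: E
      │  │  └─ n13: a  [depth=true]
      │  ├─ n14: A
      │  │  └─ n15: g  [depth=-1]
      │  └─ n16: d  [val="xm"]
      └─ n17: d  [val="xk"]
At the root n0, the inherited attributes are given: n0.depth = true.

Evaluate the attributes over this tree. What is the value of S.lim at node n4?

6

1. n0.depth = true  [given at root]
2. n1.lim = 17  [17]
3. n1.cnt = -6  [-6]
4. n2.pre = true  [terminal]
5. n3.cnt = 4  [C.cnt + C.lim - 7]
6. n4.depth = false  [E.cnt > 4]
7. n5.val = "yz"  [terminal]
8. n6.depth = true  [true]
9. n7.mk = 25  [terminal]
10. n8.depth = 20  [terminal]
11. n6.ok = 23  [h.mk * -1 + 48]
12. n6.lim = 24  [h.mk - 1]
13. n6.mk = "qw"  ["qw"]
14. n9.mk = 5  [S₁.lim * -2 + 53]
15. n9.val = "q"  [if S₀.depth then S₁.mk else "q"]
16. n10.mk = -7  [terminal]
17. n9.pre = false  [B.mk > 5]
18. n9.sig = -2  [len(B.val) - 3]
19. n4.ok = 29  [B.sig + S₁.lim + 7]
20. n4.lim = 6  [B.sig * -1 + 4]
21. n4.mk = "nqw"  ["n" ++ S₁.mk]
22. n12.cnt = -7  [-7]
23. n13.depth = true  [terminal]
24. n12.live = 17  [E.cnt + 24]
25. n15.depth = -1  [terminal]
26. n14.tag = 25  [25]
27. n14.wid = 11  [g.depth + 12]
28. n14.depth = true  [g.depth > -2]
29. n16.val = "xm"  [terminal]
30. n11.tag = 10  [A₁.tag - 15]
31. n11.wid = 28  [A₁.wid * -2 + 50]
32. n11.depth = true  [A₁.tag == 25]
33. n17.val = "xk"  [terminal]
34. n3.live = 17  [S.ok - 12]
35. n1.off = false  [not b.pre]
36. n1.sig = 5  [C.lim + C.cnt - 6]
37. n0.ok = 20  [20]
38. n0.lim = -9  [C.sig - 14]
39. n0.mk = "xq"  ["xq"]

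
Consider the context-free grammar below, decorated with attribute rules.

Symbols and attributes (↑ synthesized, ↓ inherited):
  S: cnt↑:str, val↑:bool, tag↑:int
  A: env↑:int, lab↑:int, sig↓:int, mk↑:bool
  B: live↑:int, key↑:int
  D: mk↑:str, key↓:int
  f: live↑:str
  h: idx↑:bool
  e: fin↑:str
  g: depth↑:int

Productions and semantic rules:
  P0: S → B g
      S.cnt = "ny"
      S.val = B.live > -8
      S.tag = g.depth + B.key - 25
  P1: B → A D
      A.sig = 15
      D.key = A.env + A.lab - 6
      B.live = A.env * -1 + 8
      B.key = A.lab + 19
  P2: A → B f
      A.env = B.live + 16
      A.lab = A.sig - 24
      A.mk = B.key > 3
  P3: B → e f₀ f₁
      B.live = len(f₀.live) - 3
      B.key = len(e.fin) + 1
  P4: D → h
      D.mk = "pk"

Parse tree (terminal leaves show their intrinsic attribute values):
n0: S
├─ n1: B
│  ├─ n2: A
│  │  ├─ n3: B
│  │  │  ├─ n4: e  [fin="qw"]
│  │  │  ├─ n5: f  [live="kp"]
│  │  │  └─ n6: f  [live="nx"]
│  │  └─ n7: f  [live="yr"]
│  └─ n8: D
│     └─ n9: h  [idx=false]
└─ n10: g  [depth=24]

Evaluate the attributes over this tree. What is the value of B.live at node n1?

1. n2.sig = 15  [15]
2. n4.fin = "qw"  [terminal]
3. n5.live = "kp"  [terminal]
4. n6.live = "nx"  [terminal]
5. n3.live = -1  [len(f₀.live) - 3]
6. n3.key = 3  [len(e.fin) + 1]
7. n7.live = "yr"  [terminal]
8. n2.env = 15  [B.live + 16]
9. n2.lab = -9  [A.sig - 24]
10. n2.mk = false  [B.key > 3]
11. n8.key = 0  [A.env + A.lab - 6]
12. n9.idx = false  [terminal]
13. n8.mk = "pk"  ["pk"]
14. n1.live = -7  [A.env * -1 + 8]
15. n1.key = 10  [A.lab + 19]
16. n10.depth = 24  [terminal]
17. n0.cnt = "ny"  ["ny"]
18. n0.val = true  [B.live > -8]
19. n0.tag = 9  [g.depth + B.key - 25]

-7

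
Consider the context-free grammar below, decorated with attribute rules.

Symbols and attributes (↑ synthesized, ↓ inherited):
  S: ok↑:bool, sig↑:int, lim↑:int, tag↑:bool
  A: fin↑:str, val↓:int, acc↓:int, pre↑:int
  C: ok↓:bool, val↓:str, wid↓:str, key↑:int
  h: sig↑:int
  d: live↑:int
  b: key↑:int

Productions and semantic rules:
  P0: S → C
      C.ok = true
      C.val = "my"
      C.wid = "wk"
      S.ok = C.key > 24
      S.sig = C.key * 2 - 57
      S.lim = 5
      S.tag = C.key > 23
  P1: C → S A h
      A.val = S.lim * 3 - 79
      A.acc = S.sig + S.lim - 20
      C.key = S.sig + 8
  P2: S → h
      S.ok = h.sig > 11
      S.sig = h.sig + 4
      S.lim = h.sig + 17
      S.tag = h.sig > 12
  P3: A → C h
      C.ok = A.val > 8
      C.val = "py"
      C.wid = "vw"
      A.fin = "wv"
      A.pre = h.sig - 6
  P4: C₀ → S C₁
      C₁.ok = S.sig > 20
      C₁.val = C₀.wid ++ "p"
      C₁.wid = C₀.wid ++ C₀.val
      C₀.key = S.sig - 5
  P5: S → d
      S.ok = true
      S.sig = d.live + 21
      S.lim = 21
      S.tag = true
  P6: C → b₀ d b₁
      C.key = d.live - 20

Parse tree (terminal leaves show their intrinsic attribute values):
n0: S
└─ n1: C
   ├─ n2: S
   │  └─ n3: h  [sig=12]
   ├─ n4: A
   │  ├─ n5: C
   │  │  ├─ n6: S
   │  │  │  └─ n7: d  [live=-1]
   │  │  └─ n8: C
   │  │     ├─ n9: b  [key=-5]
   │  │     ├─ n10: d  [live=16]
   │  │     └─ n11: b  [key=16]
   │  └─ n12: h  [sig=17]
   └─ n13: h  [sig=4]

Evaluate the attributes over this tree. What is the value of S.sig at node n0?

-9

1. n1.ok = true  [true]
2. n1.val = "my"  ["my"]
3. n1.wid = "wk"  ["wk"]
4. n3.sig = 12  [terminal]
5. n2.ok = true  [h.sig > 11]
6. n2.sig = 16  [h.sig + 4]
7. n2.lim = 29  [h.sig + 17]
8. n2.tag = false  [h.sig > 12]
9. n4.val = 8  [S.lim * 3 - 79]
10. n4.acc = 25  [S.sig + S.lim - 20]
11. n5.ok = false  [A.val > 8]
12. n5.val = "py"  ["py"]
13. n5.wid = "vw"  ["vw"]
14. n7.live = -1  [terminal]
15. n6.ok = true  [true]
16. n6.sig = 20  [d.live + 21]
17. n6.lim = 21  [21]
18. n6.tag = true  [true]
19. n8.ok = false  [S.sig > 20]
20. n8.val = "vwp"  [C₀.wid ++ "p"]
21. n8.wid = "vwpy"  [C₀.wid ++ C₀.val]
22. n9.key = -5  [terminal]
23. n10.live = 16  [terminal]
24. n11.key = 16  [terminal]
25. n8.key = -4  [d.live - 20]
26. n5.key = 15  [S.sig - 5]
27. n12.sig = 17  [terminal]
28. n4.fin = "wv"  ["wv"]
29. n4.pre = 11  [h.sig - 6]
30. n13.sig = 4  [terminal]
31. n1.key = 24  [S.sig + 8]
32. n0.ok = false  [C.key > 24]
33. n0.sig = -9  [C.key * 2 - 57]
34. n0.lim = 5  [5]
35. n0.tag = true  [C.key > 23]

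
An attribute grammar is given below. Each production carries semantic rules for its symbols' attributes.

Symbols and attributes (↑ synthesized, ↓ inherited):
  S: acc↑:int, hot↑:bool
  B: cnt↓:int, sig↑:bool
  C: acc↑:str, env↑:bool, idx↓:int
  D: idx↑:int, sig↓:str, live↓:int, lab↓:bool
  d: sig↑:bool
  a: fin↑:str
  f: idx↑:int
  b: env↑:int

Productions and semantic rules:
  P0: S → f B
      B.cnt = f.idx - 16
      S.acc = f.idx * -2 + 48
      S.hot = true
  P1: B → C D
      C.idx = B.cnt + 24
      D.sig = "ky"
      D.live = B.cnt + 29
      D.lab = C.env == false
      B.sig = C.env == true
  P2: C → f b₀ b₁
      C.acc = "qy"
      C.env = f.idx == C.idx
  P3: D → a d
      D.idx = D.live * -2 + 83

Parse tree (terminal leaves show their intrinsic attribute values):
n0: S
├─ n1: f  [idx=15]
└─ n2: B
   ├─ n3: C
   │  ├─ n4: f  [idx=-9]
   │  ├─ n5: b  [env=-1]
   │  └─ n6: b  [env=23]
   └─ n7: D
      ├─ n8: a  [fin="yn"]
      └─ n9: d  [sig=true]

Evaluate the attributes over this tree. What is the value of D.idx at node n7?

27

1. n1.idx = 15  [terminal]
2. n2.cnt = -1  [f.idx - 16]
3. n3.idx = 23  [B.cnt + 24]
4. n4.idx = -9  [terminal]
5. n5.env = -1  [terminal]
6. n6.env = 23  [terminal]
7. n3.acc = "qy"  ["qy"]
8. n3.env = false  [f.idx == C.idx]
9. n7.sig = "ky"  ["ky"]
10. n7.live = 28  [B.cnt + 29]
11. n7.lab = true  [C.env == false]
12. n8.fin = "yn"  [terminal]
13. n9.sig = true  [terminal]
14. n7.idx = 27  [D.live * -2 + 83]
15. n2.sig = false  [C.env == true]
16. n0.acc = 18  [f.idx * -2 + 48]
17. n0.hot = true  [true]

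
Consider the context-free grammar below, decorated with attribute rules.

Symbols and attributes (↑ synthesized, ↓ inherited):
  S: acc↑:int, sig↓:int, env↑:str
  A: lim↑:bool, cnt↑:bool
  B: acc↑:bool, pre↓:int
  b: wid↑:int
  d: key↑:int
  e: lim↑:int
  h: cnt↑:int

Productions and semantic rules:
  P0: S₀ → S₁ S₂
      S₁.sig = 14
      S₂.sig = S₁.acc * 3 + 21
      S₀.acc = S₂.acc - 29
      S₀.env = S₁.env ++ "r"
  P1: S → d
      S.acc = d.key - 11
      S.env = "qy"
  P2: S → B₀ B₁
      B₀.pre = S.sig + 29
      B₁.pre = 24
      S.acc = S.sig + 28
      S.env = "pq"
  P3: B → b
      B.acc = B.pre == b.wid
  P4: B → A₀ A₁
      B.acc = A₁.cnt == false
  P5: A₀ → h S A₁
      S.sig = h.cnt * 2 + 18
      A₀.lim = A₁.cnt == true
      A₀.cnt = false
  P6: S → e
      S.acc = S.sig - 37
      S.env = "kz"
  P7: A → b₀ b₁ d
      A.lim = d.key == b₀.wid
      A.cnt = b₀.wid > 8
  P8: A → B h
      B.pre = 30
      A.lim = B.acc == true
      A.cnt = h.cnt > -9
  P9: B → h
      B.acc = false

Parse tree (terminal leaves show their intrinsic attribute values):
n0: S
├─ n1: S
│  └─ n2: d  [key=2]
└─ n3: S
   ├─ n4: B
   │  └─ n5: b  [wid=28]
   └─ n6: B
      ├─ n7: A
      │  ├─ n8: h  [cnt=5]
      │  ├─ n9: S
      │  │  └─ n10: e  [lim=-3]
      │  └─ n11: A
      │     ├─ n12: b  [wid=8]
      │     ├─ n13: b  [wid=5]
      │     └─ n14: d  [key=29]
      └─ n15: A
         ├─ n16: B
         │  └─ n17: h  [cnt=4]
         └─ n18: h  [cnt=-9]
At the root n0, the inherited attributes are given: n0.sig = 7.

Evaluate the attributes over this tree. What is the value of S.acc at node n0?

-7

1. n0.sig = 7  [given at root]
2. n1.sig = 14  [14]
3. n2.key = 2  [terminal]
4. n1.acc = -9  [d.key - 11]
5. n1.env = "qy"  ["qy"]
6. n3.sig = -6  [S₁.acc * 3 + 21]
7. n4.pre = 23  [S.sig + 29]
8. n5.wid = 28  [terminal]
9. n4.acc = false  [B.pre == b.wid]
10. n6.pre = 24  [24]
11. n8.cnt = 5  [terminal]
12. n9.sig = 28  [h.cnt * 2 + 18]
13. n10.lim = -3  [terminal]
14. n9.acc = -9  [S.sig - 37]
15. n9.env = "kz"  ["kz"]
16. n12.wid = 8  [terminal]
17. n13.wid = 5  [terminal]
18. n14.key = 29  [terminal]
19. n11.lim = false  [d.key == b₀.wid]
20. n11.cnt = false  [b₀.wid > 8]
21. n7.lim = false  [A₁.cnt == true]
22. n7.cnt = false  [false]
23. n16.pre = 30  [30]
24. n17.cnt = 4  [terminal]
25. n16.acc = false  [false]
26. n18.cnt = -9  [terminal]
27. n15.lim = false  [B.acc == true]
28. n15.cnt = false  [h.cnt > -9]
29. n6.acc = true  [A₁.cnt == false]
30. n3.acc = 22  [S.sig + 28]
31. n3.env = "pq"  ["pq"]
32. n0.acc = -7  [S₂.acc - 29]
33. n0.env = "qyr"  [S₁.env ++ "r"]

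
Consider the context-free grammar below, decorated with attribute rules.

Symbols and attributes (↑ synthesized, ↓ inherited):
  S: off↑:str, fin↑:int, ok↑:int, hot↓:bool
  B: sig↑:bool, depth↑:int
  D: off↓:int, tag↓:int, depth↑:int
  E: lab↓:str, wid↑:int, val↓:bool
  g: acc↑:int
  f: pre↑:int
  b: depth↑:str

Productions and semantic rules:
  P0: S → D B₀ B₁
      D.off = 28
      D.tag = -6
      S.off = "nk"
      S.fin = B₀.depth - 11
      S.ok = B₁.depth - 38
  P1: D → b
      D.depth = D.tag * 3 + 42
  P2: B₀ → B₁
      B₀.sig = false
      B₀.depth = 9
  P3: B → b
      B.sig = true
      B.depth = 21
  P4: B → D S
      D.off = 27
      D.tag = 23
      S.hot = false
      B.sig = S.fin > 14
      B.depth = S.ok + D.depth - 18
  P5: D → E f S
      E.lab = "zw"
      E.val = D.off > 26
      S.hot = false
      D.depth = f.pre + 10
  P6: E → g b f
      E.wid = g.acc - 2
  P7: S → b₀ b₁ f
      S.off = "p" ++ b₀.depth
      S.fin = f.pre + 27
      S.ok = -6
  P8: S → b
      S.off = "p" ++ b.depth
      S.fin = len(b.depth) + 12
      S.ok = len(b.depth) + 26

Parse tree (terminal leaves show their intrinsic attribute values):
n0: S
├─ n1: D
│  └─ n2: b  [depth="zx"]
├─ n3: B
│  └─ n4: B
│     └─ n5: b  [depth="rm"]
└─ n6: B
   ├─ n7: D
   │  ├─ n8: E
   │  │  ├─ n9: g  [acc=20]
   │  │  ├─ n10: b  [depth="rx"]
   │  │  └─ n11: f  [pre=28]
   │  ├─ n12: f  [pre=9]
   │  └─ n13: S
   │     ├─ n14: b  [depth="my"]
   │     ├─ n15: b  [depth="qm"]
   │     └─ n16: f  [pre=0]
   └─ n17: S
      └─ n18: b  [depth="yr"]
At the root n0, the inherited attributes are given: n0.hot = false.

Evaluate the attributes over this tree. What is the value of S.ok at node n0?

-9

1. n0.hot = false  [given at root]
2. n1.off = 28  [28]
3. n1.tag = -6  [-6]
4. n2.depth = "zx"  [terminal]
5. n1.depth = 24  [D.tag * 3 + 42]
6. n5.depth = "rm"  [terminal]
7. n4.sig = true  [true]
8. n4.depth = 21  [21]
9. n3.sig = false  [false]
10. n3.depth = 9  [9]
11. n7.off = 27  [27]
12. n7.tag = 23  [23]
13. n8.lab = "zw"  ["zw"]
14. n8.val = true  [D.off > 26]
15. n9.acc = 20  [terminal]
16. n10.depth = "rx"  [terminal]
17. n11.pre = 28  [terminal]
18. n8.wid = 18  [g.acc - 2]
19. n12.pre = 9  [terminal]
20. n13.hot = false  [false]
21. n14.depth = "my"  [terminal]
22. n15.depth = "qm"  [terminal]
23. n16.pre = 0  [terminal]
24. n13.off = "pmy"  ["p" ++ b₀.depth]
25. n13.fin = 27  [f.pre + 27]
26. n13.ok = -6  [-6]
27. n7.depth = 19  [f.pre + 10]
28. n17.hot = false  [false]
29. n18.depth = "yr"  [terminal]
30. n17.off = "pyr"  ["p" ++ b.depth]
31. n17.fin = 14  [len(b.depth) + 12]
32. n17.ok = 28  [len(b.depth) + 26]
33. n6.sig = false  [S.fin > 14]
34. n6.depth = 29  [S.ok + D.depth - 18]
35. n0.off = "nk"  ["nk"]
36. n0.fin = -2  [B₀.depth - 11]
37. n0.ok = -9  [B₁.depth - 38]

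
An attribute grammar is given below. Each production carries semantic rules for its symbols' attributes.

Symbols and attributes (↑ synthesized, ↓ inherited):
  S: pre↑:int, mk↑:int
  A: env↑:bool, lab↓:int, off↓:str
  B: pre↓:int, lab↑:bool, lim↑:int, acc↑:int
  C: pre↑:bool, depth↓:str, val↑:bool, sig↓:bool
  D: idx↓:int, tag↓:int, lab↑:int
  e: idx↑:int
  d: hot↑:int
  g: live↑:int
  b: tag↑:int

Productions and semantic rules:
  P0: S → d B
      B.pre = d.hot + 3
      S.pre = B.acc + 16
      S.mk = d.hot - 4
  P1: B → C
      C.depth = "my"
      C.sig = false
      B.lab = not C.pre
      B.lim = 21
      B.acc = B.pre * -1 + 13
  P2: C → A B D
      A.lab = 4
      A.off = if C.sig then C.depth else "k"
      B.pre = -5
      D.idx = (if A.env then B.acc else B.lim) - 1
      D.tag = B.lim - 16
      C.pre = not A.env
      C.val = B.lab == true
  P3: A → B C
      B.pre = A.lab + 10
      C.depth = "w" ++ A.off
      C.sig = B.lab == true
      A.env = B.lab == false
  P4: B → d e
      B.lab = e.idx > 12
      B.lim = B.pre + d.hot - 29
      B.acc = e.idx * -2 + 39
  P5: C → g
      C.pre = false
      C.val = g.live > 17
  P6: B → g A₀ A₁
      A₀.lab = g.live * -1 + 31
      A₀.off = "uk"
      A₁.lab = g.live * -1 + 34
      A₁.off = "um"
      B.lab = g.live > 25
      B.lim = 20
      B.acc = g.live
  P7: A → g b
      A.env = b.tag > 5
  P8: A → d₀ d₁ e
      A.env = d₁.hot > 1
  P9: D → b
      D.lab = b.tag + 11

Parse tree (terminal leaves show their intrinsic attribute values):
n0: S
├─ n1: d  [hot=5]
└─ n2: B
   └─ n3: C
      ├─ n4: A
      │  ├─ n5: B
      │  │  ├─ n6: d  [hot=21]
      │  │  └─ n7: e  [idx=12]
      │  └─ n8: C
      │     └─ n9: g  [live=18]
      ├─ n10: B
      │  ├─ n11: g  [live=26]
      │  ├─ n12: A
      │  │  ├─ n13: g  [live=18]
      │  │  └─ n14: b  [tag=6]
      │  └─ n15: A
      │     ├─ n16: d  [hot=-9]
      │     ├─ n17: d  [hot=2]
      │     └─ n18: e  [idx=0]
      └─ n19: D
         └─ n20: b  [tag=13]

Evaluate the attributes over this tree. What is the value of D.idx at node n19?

25

1. n1.hot = 5  [terminal]
2. n2.pre = 8  [d.hot + 3]
3. n3.depth = "my"  ["my"]
4. n3.sig = false  [false]
5. n4.lab = 4  [4]
6. n4.off = "k"  [if C.sig then C.depth else "k"]
7. n5.pre = 14  [A.lab + 10]
8. n6.hot = 21  [terminal]
9. n7.idx = 12  [terminal]
10. n5.lab = false  [e.idx > 12]
11. n5.lim = 6  [B.pre + d.hot - 29]
12. n5.acc = 15  [e.idx * -2 + 39]
13. n8.depth = "wk"  ["w" ++ A.off]
14. n8.sig = false  [B.lab == true]
15. n9.live = 18  [terminal]
16. n8.pre = false  [false]
17. n8.val = true  [g.live > 17]
18. n4.env = true  [B.lab == false]
19. n10.pre = -5  [-5]
20. n11.live = 26  [terminal]
21. n12.lab = 5  [g.live * -1 + 31]
22. n12.off = "uk"  ["uk"]
23. n13.live = 18  [terminal]
24. n14.tag = 6  [terminal]
25. n12.env = true  [b.tag > 5]
26. n15.lab = 8  [g.live * -1 + 34]
27. n15.off = "um"  ["um"]
28. n16.hot = -9  [terminal]
29. n17.hot = 2  [terminal]
30. n18.idx = 0  [terminal]
31. n15.env = true  [d₁.hot > 1]
32. n10.lab = true  [g.live > 25]
33. n10.lim = 20  [20]
34. n10.acc = 26  [g.live]
35. n19.idx = 25  [(if A.env then B.acc else B.lim) - 1]
36. n19.tag = 4  [B.lim - 16]
37. n20.tag = 13  [terminal]
38. n19.lab = 24  [b.tag + 11]
39. n3.pre = false  [not A.env]
40. n3.val = true  [B.lab == true]
41. n2.lab = true  [not C.pre]
42. n2.lim = 21  [21]
43. n2.acc = 5  [B.pre * -1 + 13]
44. n0.pre = 21  [B.acc + 16]
45. n0.mk = 1  [d.hot - 4]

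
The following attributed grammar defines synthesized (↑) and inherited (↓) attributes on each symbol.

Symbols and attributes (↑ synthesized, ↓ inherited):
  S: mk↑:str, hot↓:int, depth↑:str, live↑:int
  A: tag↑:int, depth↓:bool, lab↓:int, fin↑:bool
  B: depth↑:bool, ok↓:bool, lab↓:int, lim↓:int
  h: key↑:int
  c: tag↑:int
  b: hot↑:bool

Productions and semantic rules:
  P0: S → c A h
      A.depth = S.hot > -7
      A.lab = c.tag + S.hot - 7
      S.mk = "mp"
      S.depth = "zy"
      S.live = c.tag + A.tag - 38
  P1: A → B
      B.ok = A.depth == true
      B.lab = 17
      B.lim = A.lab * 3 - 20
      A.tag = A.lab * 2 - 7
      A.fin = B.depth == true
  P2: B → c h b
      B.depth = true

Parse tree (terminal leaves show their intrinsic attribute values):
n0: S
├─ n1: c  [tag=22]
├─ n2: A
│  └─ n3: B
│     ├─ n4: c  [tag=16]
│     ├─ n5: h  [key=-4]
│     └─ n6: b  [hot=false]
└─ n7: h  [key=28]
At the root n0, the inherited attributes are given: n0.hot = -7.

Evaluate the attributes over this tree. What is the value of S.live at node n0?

-7

1. n0.hot = -7  [given at root]
2. n1.tag = 22  [terminal]
3. n2.depth = false  [S.hot > -7]
4. n2.lab = 8  [c.tag + S.hot - 7]
5. n3.ok = false  [A.depth == true]
6. n3.lab = 17  [17]
7. n3.lim = 4  [A.lab * 3 - 20]
8. n4.tag = 16  [terminal]
9. n5.key = -4  [terminal]
10. n6.hot = false  [terminal]
11. n3.depth = true  [true]
12. n2.tag = 9  [A.lab * 2 - 7]
13. n2.fin = true  [B.depth == true]
14. n7.key = 28  [terminal]
15. n0.mk = "mp"  ["mp"]
16. n0.depth = "zy"  ["zy"]
17. n0.live = -7  [c.tag + A.tag - 38]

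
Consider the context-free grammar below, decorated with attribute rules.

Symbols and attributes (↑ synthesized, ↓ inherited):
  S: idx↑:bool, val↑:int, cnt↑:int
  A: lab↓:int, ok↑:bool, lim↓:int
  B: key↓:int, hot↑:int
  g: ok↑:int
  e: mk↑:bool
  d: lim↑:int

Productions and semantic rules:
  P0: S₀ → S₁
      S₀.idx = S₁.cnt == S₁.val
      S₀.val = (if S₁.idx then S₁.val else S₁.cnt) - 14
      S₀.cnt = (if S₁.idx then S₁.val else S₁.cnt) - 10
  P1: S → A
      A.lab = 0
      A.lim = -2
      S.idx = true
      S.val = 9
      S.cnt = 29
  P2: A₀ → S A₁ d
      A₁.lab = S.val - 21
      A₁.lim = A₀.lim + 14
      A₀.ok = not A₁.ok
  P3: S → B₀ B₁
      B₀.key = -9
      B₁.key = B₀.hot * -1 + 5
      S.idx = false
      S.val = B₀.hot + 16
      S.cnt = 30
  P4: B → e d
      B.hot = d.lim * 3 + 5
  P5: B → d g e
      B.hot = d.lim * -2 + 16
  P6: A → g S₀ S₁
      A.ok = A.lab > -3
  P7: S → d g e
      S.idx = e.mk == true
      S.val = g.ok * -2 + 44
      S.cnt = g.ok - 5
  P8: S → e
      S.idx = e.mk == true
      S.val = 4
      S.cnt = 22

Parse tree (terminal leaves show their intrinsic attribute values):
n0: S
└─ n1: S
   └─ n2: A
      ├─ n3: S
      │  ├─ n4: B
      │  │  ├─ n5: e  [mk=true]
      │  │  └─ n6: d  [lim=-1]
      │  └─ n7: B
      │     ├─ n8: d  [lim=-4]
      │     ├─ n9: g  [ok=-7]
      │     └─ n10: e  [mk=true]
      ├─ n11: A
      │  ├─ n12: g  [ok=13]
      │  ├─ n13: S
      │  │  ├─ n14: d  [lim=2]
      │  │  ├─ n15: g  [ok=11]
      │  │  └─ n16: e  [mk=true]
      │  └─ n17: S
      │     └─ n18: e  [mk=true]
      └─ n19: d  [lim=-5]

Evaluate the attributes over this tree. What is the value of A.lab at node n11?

-3

1. n2.lab = 0  [0]
2. n2.lim = -2  [-2]
3. n4.key = -9  [-9]
4. n5.mk = true  [terminal]
5. n6.lim = -1  [terminal]
6. n4.hot = 2  [d.lim * 3 + 5]
7. n7.key = 3  [B₀.hot * -1 + 5]
8. n8.lim = -4  [terminal]
9. n9.ok = -7  [terminal]
10. n10.mk = true  [terminal]
11. n7.hot = 24  [d.lim * -2 + 16]
12. n3.idx = false  [false]
13. n3.val = 18  [B₀.hot + 16]
14. n3.cnt = 30  [30]
15. n11.lab = -3  [S.val - 21]
16. n11.lim = 12  [A₀.lim + 14]
17. n12.ok = 13  [terminal]
18. n14.lim = 2  [terminal]
19. n15.ok = 11  [terminal]
20. n16.mk = true  [terminal]
21. n13.idx = true  [e.mk == true]
22. n13.val = 22  [g.ok * -2 + 44]
23. n13.cnt = 6  [g.ok - 5]
24. n18.mk = true  [terminal]
25. n17.idx = true  [e.mk == true]
26. n17.val = 4  [4]
27. n17.cnt = 22  [22]
28. n11.ok = false  [A.lab > -3]
29. n19.lim = -5  [terminal]
30. n2.ok = true  [not A₁.ok]
31. n1.idx = true  [true]
32. n1.val = 9  [9]
33. n1.cnt = 29  [29]
34. n0.idx = false  [S₁.cnt == S₁.val]
35. n0.val = -5  [(if S₁.idx then S₁.val else S₁.cnt) - 14]
36. n0.cnt = -1  [(if S₁.idx then S₁.val else S₁.cnt) - 10]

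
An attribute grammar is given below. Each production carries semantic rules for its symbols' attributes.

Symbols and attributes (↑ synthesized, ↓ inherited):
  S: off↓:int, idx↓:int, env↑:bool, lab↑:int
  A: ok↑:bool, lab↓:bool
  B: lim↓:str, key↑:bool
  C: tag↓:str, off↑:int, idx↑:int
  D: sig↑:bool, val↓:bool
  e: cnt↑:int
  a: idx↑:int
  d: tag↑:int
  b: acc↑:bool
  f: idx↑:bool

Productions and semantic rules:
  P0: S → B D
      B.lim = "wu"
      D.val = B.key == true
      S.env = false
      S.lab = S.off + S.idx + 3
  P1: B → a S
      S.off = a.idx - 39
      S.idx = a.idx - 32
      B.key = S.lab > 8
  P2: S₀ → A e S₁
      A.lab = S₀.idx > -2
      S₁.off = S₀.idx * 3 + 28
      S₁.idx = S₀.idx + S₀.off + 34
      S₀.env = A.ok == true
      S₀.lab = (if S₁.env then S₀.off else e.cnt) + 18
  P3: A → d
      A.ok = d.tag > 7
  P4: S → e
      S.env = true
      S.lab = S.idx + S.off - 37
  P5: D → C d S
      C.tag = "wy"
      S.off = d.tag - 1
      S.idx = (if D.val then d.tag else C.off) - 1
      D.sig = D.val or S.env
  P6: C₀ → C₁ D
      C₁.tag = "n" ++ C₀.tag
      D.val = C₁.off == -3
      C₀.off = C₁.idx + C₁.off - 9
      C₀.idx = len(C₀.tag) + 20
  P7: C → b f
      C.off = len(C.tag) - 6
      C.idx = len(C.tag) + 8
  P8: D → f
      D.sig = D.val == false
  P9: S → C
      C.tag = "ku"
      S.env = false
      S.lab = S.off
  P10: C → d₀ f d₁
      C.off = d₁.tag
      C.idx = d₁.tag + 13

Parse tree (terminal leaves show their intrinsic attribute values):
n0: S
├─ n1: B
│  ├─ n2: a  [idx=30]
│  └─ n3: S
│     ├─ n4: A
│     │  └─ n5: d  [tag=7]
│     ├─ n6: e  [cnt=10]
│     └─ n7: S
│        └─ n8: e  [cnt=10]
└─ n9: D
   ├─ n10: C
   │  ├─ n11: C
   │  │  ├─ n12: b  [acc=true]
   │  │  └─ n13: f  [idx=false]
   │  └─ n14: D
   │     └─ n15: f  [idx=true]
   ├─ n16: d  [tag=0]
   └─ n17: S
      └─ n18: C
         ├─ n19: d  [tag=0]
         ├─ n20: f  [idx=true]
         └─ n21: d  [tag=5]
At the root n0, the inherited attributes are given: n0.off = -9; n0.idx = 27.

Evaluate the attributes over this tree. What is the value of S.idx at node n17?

1. n0.off = -9  [given at root]
2. n0.idx = 27  [given at root]
3. n1.lim = "wu"  ["wu"]
4. n2.idx = 30  [terminal]
5. n3.off = -9  [a.idx - 39]
6. n3.idx = -2  [a.idx - 32]
7. n4.lab = false  [S₀.idx > -2]
8. n5.tag = 7  [terminal]
9. n4.ok = false  [d.tag > 7]
10. n6.cnt = 10  [terminal]
11. n7.off = 22  [S₀.idx * 3 + 28]
12. n7.idx = 23  [S₀.idx + S₀.off + 34]
13. n8.cnt = 10  [terminal]
14. n7.env = true  [true]
15. n7.lab = 8  [S.idx + S.off - 37]
16. n3.env = false  [A.ok == true]
17. n3.lab = 9  [(if S₁.env then S₀.off else e.cnt) + 18]
18. n1.key = true  [S.lab > 8]
19. n9.val = true  [B.key == true]
20. n10.tag = "wy"  ["wy"]
21. n11.tag = "nwy"  ["n" ++ C₀.tag]
22. n12.acc = true  [terminal]
23. n13.idx = false  [terminal]
24. n11.off = -3  [len(C.tag) - 6]
25. n11.idx = 11  [len(C.tag) + 8]
26. n14.val = true  [C₁.off == -3]
27. n15.idx = true  [terminal]
28. n14.sig = false  [D.val == false]
29. n10.off = -1  [C₁.idx + C₁.off - 9]
30. n10.idx = 22  [len(C₀.tag) + 20]
31. n16.tag = 0  [terminal]
32. n17.off = -1  [d.tag - 1]
33. n17.idx = -1  [(if D.val then d.tag else C.off) - 1]
34. n18.tag = "ku"  ["ku"]
35. n19.tag = 0  [terminal]
36. n20.idx = true  [terminal]
37. n21.tag = 5  [terminal]
38. n18.off = 5  [d₁.tag]
39. n18.idx = 18  [d₁.tag + 13]
40. n17.env = false  [false]
41. n17.lab = -1  [S.off]
42. n9.sig = true  [D.val or S.env]
43. n0.env = false  [false]
44. n0.lab = 21  [S.off + S.idx + 3]

-1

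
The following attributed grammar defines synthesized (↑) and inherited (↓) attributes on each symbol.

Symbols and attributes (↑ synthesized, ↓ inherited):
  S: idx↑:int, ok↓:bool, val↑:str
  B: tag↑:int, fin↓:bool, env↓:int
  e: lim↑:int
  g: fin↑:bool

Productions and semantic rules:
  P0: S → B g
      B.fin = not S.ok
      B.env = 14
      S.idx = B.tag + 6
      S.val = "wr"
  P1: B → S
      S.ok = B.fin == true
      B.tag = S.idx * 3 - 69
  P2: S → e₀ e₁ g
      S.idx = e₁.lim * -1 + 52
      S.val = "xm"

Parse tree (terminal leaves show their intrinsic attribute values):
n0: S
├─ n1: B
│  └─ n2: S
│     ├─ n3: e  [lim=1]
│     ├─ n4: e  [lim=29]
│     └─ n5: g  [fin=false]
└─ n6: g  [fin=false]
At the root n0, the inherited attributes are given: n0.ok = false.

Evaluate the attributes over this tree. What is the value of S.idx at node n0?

6

1. n0.ok = false  [given at root]
2. n1.fin = true  [not S.ok]
3. n1.env = 14  [14]
4. n2.ok = true  [B.fin == true]
5. n3.lim = 1  [terminal]
6. n4.lim = 29  [terminal]
7. n5.fin = false  [terminal]
8. n2.idx = 23  [e₁.lim * -1 + 52]
9. n2.val = "xm"  ["xm"]
10. n1.tag = 0  [S.idx * 3 - 69]
11. n6.fin = false  [terminal]
12. n0.idx = 6  [B.tag + 6]
13. n0.val = "wr"  ["wr"]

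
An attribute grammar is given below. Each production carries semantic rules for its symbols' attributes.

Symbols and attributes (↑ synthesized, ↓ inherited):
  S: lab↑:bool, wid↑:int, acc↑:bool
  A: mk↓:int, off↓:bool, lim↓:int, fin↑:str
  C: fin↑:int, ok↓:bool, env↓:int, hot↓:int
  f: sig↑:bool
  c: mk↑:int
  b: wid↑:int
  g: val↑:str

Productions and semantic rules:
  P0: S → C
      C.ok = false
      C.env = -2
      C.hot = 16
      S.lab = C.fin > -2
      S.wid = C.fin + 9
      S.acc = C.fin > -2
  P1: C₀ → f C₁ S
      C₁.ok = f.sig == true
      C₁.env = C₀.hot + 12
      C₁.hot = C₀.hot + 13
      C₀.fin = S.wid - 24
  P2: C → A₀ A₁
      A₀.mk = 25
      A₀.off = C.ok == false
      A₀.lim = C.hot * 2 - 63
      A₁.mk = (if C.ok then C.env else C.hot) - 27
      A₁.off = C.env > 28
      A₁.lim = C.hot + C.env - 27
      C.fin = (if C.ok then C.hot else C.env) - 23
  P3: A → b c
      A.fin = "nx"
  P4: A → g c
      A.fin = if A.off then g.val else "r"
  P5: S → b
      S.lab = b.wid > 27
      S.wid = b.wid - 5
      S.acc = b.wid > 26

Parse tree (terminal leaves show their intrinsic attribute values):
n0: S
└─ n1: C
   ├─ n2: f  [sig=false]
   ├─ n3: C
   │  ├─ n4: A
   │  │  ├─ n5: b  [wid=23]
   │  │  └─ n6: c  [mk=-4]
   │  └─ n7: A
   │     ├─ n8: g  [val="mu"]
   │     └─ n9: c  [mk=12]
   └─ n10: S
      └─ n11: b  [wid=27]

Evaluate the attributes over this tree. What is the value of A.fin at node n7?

"r"

1. n1.ok = false  [false]
2. n1.env = -2  [-2]
3. n1.hot = 16  [16]
4. n2.sig = false  [terminal]
5. n3.ok = false  [f.sig == true]
6. n3.env = 28  [C₀.hot + 12]
7. n3.hot = 29  [C₀.hot + 13]
8. n4.mk = 25  [25]
9. n4.off = true  [C.ok == false]
10. n4.lim = -5  [C.hot * 2 - 63]
11. n5.wid = 23  [terminal]
12. n6.mk = -4  [terminal]
13. n4.fin = "nx"  ["nx"]
14. n7.mk = 2  [(if C.ok then C.env else C.hot) - 27]
15. n7.off = false  [C.env > 28]
16. n7.lim = 30  [C.hot + C.env - 27]
17. n8.val = "mu"  [terminal]
18. n9.mk = 12  [terminal]
19. n7.fin = "r"  [if A.off then g.val else "r"]
20. n3.fin = 5  [(if C.ok then C.hot else C.env) - 23]
21. n11.wid = 27  [terminal]
22. n10.lab = false  [b.wid > 27]
23. n10.wid = 22  [b.wid - 5]
24. n10.acc = true  [b.wid > 26]
25. n1.fin = -2  [S.wid - 24]
26. n0.lab = false  [C.fin > -2]
27. n0.wid = 7  [C.fin + 9]
28. n0.acc = false  [C.fin > -2]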